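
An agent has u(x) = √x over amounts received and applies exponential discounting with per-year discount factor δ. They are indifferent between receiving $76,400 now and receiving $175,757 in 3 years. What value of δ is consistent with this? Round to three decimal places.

The payoff in 3 years is discounted by δ^3, so u(76400) = δ^3·u(175757) and δ^3 = u(76400)/u(175757).
Since u(x) = √x, δ^3 = √(76400/175757) = 0.65931.
Hence δ = (0.65931)^(1/3) = 0.87036.

δ ≈ 0.870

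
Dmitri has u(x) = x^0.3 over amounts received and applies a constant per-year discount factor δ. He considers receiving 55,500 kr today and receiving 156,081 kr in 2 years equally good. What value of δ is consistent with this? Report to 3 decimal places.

Equating discounted utilities: u(55500) = δ^2·u(156081) ⇒ δ^2 = u(55500)/u(156081).
Since u(x) = x^0.3, δ^2 = (55500/156081)^0.3 = 0.35558^0.3 = 0.73330.
Hence δ = (0.73330)^(1/2) = 0.85633.

δ ≈ 0.856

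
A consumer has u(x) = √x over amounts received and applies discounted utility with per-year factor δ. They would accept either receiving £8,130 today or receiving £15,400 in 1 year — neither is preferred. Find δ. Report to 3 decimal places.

Equating discounted utilities: u(8130) = δ·u(15400) ⇒ δ = u(8130)/u(15400).
Since u(x) = √x, δ = √(8130/15400) = 0.72658.

δ ≈ 0.727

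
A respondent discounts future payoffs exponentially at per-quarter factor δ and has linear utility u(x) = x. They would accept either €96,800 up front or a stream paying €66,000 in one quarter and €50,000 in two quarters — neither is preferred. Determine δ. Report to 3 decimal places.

δ ≈ 0.880

Equating present values: 96800 = 66000δ + 50000δ².
That is, 50000δ² + 66000δ − 96800 = 0, a quadratic in δ.
The positive root is δ = [−66000 + √(66000² + 4·50000·96800)] / (2·50000) = (−66000 + 154000.000)/100000 ≈ 0.880.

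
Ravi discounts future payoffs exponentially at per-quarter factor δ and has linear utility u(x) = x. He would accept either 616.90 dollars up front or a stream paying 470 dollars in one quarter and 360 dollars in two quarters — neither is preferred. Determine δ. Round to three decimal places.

δ ≈ 0.810

Present value of the stream is 470·δ + 360·δ². Indifference gives 470δ + 360δ² = 616.90.
Rearranged: 360δ² + 470δ − 616.90 = 0.
The positive root is δ = [−470 + √(470² + 4·360·616.90)] / (2·360) = (−470 + 1053.203)/720 ≈ 0.810.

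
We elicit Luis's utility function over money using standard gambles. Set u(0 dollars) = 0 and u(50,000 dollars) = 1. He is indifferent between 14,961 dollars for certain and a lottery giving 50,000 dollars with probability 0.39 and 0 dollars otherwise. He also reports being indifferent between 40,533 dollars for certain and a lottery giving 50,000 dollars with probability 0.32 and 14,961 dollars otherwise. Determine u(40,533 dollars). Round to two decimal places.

0.59

From the first indifference, u(14,961 dollars) = 0.39·u(50,000 dollars) + 0.61·u(0 dollars) = 0.39·1 + 0.61·0 = 0.39.
Chaining: u(40,533 dollars) = 0.32·1.00 + 0.68·0.39 = 0.5852.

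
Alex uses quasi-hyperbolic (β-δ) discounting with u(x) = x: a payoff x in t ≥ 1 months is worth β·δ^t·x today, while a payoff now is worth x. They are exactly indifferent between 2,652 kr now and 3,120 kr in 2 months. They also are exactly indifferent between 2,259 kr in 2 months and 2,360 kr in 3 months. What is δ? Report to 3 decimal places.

Both payoffs in the second observation are in the future, so β drops out: δ^2·2259 = δ^3·2360 ⇒ δ = 2259/2360 = 0.95720.

δ ≈ 0.957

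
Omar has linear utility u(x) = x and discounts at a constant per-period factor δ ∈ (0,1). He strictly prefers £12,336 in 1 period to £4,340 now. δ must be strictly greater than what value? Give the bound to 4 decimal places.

The preference means 4340 < δ·12336.
Dividing through by 12336 gives δ > 0.35182.

δ > 0.3518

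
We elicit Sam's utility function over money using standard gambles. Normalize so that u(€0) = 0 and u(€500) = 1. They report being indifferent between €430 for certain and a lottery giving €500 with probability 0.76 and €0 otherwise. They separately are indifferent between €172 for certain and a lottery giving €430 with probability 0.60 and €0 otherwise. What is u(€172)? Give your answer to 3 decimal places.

From the first indifference, u(€430) = 0.76·u(€500) + 0.24·u(€0) = 0.76·1 + 0.24·0 = 0.76.
Then u(€172) = 0.60·u(€430) + 0.40·u(€0) = 0.60·0.76 + 0.40·0.00 = 0.4560.

0.456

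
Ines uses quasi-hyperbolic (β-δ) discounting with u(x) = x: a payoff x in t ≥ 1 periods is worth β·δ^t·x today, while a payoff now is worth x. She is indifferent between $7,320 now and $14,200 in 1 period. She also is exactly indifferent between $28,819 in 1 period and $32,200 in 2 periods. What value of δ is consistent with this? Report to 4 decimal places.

Both payoffs in the second observation are in the future, so β drops out: δ^1·28819 = δ^2·32200 ⇒ δ = 28819/32200 = 0.89500.

δ ≈ 0.8950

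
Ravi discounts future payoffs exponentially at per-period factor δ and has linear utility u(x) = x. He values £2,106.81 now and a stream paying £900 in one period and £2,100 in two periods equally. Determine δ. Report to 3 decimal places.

The stream is worth 900δ + 2100δ² today, so 900δ + 2100δ² = 2106.81.
That is, 2100δ² + 900δ − 2106.81 = 0, a quadratic in δ.
The positive root is δ = [−900 + √(900² + 4·2100·2106.81)] / (2·2100) = (−900 + 4302.000)/4200 ≈ 0.810.

δ ≈ 0.810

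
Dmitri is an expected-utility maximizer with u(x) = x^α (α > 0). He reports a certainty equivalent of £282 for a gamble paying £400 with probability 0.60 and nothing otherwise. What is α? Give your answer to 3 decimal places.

α ≈ 1.461

EU(lottery) = 0.60·400^α + 0.40·0 = 0.60·400^α.
Indifference: 282^α = 0.60·400^α, so (282/400)^α = 0.60.
Taking logs: α·ln(282/400) = ln(0.60), so α = -0.510826 / -0.349557 ≈ 1.461.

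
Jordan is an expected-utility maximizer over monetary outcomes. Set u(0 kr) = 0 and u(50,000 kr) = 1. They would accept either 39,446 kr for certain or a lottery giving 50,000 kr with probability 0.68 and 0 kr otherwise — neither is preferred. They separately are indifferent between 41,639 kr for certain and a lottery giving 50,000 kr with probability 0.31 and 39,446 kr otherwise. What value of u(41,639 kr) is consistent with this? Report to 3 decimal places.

From the first indifference, u(39,446 kr) = 0.68·u(50,000 kr) + 0.32·u(0 kr) = 0.68·1 + 0.32·0 = 0.68.
Then u(41,639 kr) = 0.31·u(50,000 kr) + 0.69·u(39,446 kr) = 0.31·1.00 + 0.69·0.68 = 0.7792.

0.779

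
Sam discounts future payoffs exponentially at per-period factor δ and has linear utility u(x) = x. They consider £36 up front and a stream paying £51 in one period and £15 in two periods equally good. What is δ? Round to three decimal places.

Equating present values: 36 = 51δ + 15δ².
That is, 15δ² + 51δ − 36 = 0, a quadratic in δ.
By the quadratic formula (taking the positive root), δ = (−51 + √4761.00) / 30 ≈ 0.600.

δ ≈ 0.600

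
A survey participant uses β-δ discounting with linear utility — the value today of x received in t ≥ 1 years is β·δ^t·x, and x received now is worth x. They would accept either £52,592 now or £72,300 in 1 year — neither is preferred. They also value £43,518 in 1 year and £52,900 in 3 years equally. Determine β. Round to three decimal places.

From the later pair, β·δ^1·43518 = β·δ^3·52900; dividing through, δ^2 = 43518/52900 = 0.82265, so δ = 0.90700.
Substituting δ into 52592 = β·δ·72300: β = 52592/(65576.000) ≈ 0.802.

β ≈ 0.802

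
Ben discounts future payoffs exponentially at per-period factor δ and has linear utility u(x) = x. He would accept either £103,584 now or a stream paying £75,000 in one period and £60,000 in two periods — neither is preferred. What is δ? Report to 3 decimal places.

δ ≈ 0.830

Equating present values: 103584 = 75000δ + 60000δ².
Rearranged: 60000δ² + 75000δ − 103584 = 0.
δ = (−75000 + √(75000² + 4·60000·103584)) / (2·60000) = (−75000 + √30485160000.00) / 120000 ≈ 0.830.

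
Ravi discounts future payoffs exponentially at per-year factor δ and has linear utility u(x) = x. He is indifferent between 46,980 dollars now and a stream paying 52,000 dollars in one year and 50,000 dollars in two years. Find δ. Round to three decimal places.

δ ≈ 0.580

The stream is worth 52000δ + 50000δ² today, so 52000δ + 50000δ² = 46980.
That is, 50000δ² + 52000δ − 46980 = 0, a quadratic in δ.
The positive root is δ = [−52000 + √(52000² + 4·50000·46980)] / (2·50000) = (−52000 + 110000.000)/100000 ≈ 0.580.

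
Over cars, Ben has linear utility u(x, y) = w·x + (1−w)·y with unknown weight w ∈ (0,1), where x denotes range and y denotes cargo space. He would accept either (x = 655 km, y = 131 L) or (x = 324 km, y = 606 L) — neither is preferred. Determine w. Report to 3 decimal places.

u(655,131) = u(324,606) means w·655 + (1−w)·131 = w·324 + (1−w)·606.
Collecting terms: w·331 = (1−w)·475.
The marginal rate of substitution is 475/331, so w = 475/(331+475) = 0.589.

w = 0.589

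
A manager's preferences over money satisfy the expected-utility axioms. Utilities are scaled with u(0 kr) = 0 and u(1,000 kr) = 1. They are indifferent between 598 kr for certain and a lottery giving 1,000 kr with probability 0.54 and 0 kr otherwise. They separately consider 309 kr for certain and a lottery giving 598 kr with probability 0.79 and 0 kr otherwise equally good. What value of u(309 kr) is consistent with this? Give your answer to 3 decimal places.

First, u(598 kr) = 0.54·u(1,000 kr) + 0.46·u(0 kr) = 0.54.
The second indifference gives u(309 kr) = 0.79·u(598 kr) + 0.21·u(0 kr) = 0.79·0.54 + 0.21·0.00 = 0.4266.

0.427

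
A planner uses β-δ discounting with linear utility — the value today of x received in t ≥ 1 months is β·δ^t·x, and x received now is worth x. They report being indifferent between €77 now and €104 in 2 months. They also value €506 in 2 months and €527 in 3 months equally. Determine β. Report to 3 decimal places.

β ≈ 0.803

From the later pair, β·δ^2·506 = β·δ^3·527; dividing through, δ = 506/527 = 0.96015.
Now use the now-vs-future pair: 77 = β·δ^2·104 gives β = 77/(0.92189·104) ≈ 0.803.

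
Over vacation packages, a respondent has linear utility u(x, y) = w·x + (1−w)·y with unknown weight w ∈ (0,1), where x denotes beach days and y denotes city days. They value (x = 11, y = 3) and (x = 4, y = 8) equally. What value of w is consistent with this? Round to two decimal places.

w = 0.42

Indifference: w·11 + (1−w)·3 = w·4 + (1−w)·8.
Rearranging, 7·w − 5·(1−w) = 0.
Hence w = 5/(7+5) = 5/12 = 0.42.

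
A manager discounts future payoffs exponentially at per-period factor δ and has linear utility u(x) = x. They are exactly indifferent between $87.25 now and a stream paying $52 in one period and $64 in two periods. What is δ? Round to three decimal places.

δ ≈ 0.830

Equating present values: 87.25 = 52δ + 64δ².
Rearranged: 64δ² + 52δ − 87.25 = 0.
δ = (−52 + √(52² + 4·64·87.25)) / (2·64) = (−52 + √25040.00) / 128 ≈ 0.830.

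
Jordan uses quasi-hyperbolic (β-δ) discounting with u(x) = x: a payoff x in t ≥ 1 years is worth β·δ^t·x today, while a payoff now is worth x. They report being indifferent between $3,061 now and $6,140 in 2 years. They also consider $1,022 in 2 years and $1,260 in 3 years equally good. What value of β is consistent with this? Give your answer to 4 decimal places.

The second indifference involves only future payoffs, so β cancels: β·δ^2·1022 = β·δ^3·1260, giving δ = 1022/1260 = 0.81111.
Now use the now-vs-future pair: 3061 = β·δ^2·6140 gives β = 3061/(0.65790·6140) ≈ 0.7578.

β ≈ 0.7578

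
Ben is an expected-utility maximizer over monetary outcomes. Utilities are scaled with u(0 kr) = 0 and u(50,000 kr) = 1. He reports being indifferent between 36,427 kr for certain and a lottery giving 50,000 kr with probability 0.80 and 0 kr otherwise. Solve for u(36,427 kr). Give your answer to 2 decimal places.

0.80

By the standard-gamble method, u(36,427 kr) is just the indifference probability on the best outcome: 0.80.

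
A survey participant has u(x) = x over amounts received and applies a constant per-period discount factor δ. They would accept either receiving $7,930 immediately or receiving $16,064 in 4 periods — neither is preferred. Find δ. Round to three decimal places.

The payoff in 4 periods is discounted by δ^4, so u(7930) = δ^4·u(16064) and δ^4 = u(7930)/u(16064).
With u(x) = x: δ^4 = 7930/16064 = 0.49365.
Hence δ = (0.49365)^(1/4) = 0.83821.

δ ≈ 0.838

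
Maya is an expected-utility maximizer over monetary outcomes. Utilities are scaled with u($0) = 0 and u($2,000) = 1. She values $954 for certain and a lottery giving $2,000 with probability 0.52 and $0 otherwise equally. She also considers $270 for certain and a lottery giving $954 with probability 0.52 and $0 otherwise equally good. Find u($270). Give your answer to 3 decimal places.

First, u($954) = 0.52·u($2,000) + 0.48·u($0) = 0.52.
Chaining: u($270) = 0.52·0.52 + 0.48·0.00 = 0.2704.

0.270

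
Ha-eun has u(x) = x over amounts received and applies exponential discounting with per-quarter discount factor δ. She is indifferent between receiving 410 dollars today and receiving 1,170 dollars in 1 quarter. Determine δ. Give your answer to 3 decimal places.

δ ≈ 0.350

The payoff in 1 quarter is discounted by δ, so u(410) = δ·u(1170) and δ = u(410)/u(1170).
With u(x) = x: δ = 410/1170 = 0.35043.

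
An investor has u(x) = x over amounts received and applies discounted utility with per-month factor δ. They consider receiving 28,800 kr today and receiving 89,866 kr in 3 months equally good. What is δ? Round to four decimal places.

δ ≈ 0.6843

The payoff in 3 months is discounted by δ^3, so u(28800) = δ^3·u(89866) and δ^3 = u(28800)/u(89866).
With u(x) = x: δ^3 = 28800/89866 = 0.32048.
Taking the cube root: δ = 0.32048^(1/3) ≈ 0.6843.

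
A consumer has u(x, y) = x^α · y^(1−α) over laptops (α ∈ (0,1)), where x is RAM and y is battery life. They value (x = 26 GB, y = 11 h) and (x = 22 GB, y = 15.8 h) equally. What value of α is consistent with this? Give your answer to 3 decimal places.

α ≈ 0.684

Indifference: 26^α · 11^(1−α) = 22^α · 15.8^(1−α).
Rearrange to (26/22)^α = (15.8/11)^(1−α) and take logs: α·0.167054 = (1−α)·0.362115.
With A = 0.167054 and B = 0.362115: α·A = (1−α)·B, so α = B/(A+B) = 0.362115/0.529169 ≈ 0.684.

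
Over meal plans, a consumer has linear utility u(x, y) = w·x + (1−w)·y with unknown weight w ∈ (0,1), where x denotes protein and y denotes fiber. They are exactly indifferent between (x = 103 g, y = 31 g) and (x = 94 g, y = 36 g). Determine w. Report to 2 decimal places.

w = 0.36

Indifference: w·103 + (1−w)·31 = w·94 + (1−w)·36.
w·(103−94) = (1−w)·(36−31), i.e. w·9 = (1−w)·5.
The marginal rate of substitution is 5/9, so w = 5/(9+5) = 0.36.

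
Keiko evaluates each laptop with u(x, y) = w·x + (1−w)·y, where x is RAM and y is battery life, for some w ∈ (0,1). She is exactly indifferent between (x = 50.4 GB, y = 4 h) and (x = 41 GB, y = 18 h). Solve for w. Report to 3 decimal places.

Indifference: w·50.4 + (1−w)·4 = w·41 + (1−w)·18.
w·(50.4−41) = (1−w)·(18−4), i.e. w·9.4 = (1−w)·14.
The marginal rate of substitution is 14/9.4, so w = 14/(9.4+14) = 0.598.

w = 0.598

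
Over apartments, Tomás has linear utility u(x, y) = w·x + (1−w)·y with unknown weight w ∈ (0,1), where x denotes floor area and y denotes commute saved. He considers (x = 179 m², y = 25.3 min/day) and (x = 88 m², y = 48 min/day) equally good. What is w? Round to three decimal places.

w = 0.200

u(179,25.3) = u(88,48) means w·179 + (1−w)·25.3 = w·88 + (1−w)·48.
Collecting terms: w·91 = (1−w)·22.7.
So w/(1−w) = 22.7/91 = 0.2495, giving w = 22.7/(91+22.7) = 0.200.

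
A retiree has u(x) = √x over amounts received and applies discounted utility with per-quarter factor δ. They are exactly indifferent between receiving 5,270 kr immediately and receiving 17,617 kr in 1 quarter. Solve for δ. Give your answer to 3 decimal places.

δ ≈ 0.547

The payoff in 1 quarter is discounted by δ, so u(5270) = δ·u(17617) and δ = u(5270)/u(17617).
Since u(x) = √x, δ = √(5270/17617) = 0.54694.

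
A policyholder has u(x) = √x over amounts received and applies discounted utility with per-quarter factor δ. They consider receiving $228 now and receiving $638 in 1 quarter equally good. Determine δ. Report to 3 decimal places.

Equating discounted utilities: u(228) = δ·u(638) ⇒ δ = u(228)/u(638).
With u(x) = √x: δ = √228/√638 = √(228/638) = 0.59780.

δ ≈ 0.598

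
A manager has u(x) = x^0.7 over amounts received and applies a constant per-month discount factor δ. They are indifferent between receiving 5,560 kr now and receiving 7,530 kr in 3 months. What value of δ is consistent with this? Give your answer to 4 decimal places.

Equating discounted utilities: u(5560) = δ^3·u(7530) ⇒ δ^3 = u(5560)/u(7530).
With u(x) = x^0.7: δ^3 = 5560^0.7/7530^0.7 = (5560/7530)^0.7 = 0.80872.
So δ = 0.80872^(1/3) ≈ 0.9317.

δ ≈ 0.9317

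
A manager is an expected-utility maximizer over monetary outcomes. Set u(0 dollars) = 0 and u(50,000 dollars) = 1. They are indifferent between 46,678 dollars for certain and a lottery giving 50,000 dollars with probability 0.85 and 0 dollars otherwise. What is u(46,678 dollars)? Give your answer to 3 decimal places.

By the standard-gamble method, u(46,678 dollars) is just the indifference probability on the best outcome: 0.85.

0.850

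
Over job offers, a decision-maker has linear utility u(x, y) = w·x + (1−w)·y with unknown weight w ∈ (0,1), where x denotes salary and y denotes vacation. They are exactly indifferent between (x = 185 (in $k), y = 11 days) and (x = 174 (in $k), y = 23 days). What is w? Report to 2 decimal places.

w = 0.52

Equating utilities: w·185 + (1−w)·11 = w·174 + (1−w)·23.
Collecting terms: w·11 = (1−w)·12.
The marginal rate of substitution is 12/11, so w = 12/(11+12) = 0.52.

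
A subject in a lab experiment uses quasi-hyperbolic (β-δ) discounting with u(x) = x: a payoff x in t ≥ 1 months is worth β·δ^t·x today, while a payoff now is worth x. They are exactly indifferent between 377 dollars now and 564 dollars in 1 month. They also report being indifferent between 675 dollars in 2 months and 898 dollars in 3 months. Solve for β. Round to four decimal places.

From the later pair, β·δ^2·675 = β·δ^3·898; dividing through, δ = 675/898 = 0.75167.
The first indifference: 377 = β·δ·564, so β = 377/(δ·564) = 377/(0.75167·564) ≈ 0.8893.

β ≈ 0.8893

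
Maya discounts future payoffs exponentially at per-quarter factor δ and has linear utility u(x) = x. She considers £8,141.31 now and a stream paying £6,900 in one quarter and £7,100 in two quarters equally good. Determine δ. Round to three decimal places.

δ ≈ 0.690

The stream is worth 6900δ + 7100δ² today, so 6900δ + 7100δ² = 8141.31.
So 7100δ² + 6900δ − 8141.31 = 0.
The positive root is δ = [−6900 + √(6900² + 4·7100·8141.31)] / (2·7100) = (−6900 + 16698.000)/14200 ≈ 0.690.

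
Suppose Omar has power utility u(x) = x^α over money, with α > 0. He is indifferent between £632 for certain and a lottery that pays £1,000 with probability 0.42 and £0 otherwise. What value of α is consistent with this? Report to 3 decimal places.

The lottery's expected utility is 0.42·u(1000) + 0.58·u(0) = 0.42·1000^α (since u(0) = 0 for α > 0).
Indifference: 632^α = 0.42·1000^α, so (632/1000)^α = 0.42.
Take logs: α = ln 0.42 / ln(632/1000) ≈ 1.89053.

α ≈ 1.891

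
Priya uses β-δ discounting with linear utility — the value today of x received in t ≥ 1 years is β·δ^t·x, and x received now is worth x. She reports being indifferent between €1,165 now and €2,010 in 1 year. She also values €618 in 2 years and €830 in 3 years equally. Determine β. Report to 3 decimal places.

β ≈ 0.778

Both payoffs in the second observation are in the future, so β drops out: δ^2·618 = δ^3·830 ⇒ δ = 618/830 = 0.74458.
Substituting δ into 1165 = β·δ·2010: β = 1165/(1496.602) ≈ 0.778.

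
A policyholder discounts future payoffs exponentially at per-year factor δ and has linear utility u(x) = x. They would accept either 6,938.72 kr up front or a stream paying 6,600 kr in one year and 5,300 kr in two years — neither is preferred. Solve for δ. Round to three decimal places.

δ ≈ 0.680

Equating present values: 6938.72 = 6600δ + 5300δ².
That is, 5300δ² + 6600δ − 6938.72 = 0, a quadratic in δ.
δ = (−6600 + √(6600² + 4·5300·6938.72)) / (2·5300) = (−6600 + √190660864.00) / 10600 ≈ 0.680.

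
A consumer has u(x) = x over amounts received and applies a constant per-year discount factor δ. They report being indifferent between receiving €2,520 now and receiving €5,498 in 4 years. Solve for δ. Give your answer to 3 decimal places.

Indifference means u(2520) = δ^4 · u(5498), so δ^4 = u(2520)/u(5498).
With u(x) = x: δ^4 = 2520/5498 = 0.45835.
Taking the 4th root: δ = 0.45835^(1/4) ≈ 0.823.

δ ≈ 0.823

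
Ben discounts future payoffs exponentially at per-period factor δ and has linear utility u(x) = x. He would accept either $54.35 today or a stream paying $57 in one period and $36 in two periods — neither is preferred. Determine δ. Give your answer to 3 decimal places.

Present value of the stream is 57·δ + 36·δ². Indifference gives 57δ + 36δ² = 54.35.
Rearranged: 36δ² + 57δ − 54.35 = 0.
The positive root is δ = [−57 + √(57² + 4·36·54.35)] / (2·36) = (−57 + 105.240)/72 ≈ 0.670.

δ ≈ 0.670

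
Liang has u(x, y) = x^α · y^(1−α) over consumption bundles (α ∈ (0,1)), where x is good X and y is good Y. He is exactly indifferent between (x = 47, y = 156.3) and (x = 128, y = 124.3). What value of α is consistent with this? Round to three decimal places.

α ≈ 0.186

Set the two utilities equal: 47^α·156.3^(1−α) = 128^α·124.3^(1−α).
Rearrange to (47/128)^α = (124.3/156.3)^(1−α) and take logs: α·-1.001883 = (1−α)·-0.229079.
So α/(1−α) = (-0.229079)/(-1.001883) = 0.228648, and α = 0.228648/1.228648 ≈ 0.186.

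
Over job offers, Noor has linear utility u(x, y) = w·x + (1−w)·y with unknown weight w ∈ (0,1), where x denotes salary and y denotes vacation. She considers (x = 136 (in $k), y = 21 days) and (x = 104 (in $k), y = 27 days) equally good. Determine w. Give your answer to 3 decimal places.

w = 0.158

u(136,21) = u(104,27) means w·136 + (1−w)·21 = w·104 + (1−w)·27.
w·(136−104) = (1−w)·(27−21), i.e. w·32 = (1−w)·6.
So w/(1−w) = 6/32 = 0.1875, giving w = 6/(32+6) = 0.158.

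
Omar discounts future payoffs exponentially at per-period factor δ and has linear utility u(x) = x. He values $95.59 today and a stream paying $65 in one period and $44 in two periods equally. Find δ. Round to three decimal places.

δ ≈ 0.910

Present value of the stream is 65·δ + 44·δ². Indifference gives 65δ + 44δ² = 95.59.
That is, 44δ² + 65δ − 95.59 = 0, a quadratic in δ.
The positive root is δ = [−65 + √(65² + 4·44·95.59)] / (2·44) = (−65 + 145.082)/88 ≈ 0.910.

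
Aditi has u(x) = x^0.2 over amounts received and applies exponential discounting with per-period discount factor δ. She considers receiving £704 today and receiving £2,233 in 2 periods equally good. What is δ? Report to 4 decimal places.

δ ≈ 0.8910

Equating discounted utilities: u(704) = δ^2·u(2233) ⇒ δ^2 = u(704)/u(2233).
With u(x) = x^0.2: δ^2 = 704^0.2/2233^0.2 = (704/2233)^0.2 = 0.79385.
So δ = 0.79385^(1/2) ≈ 0.8910.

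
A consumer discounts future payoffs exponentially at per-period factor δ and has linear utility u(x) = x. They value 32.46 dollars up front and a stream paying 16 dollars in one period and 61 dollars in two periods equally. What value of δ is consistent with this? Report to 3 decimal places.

Present value of the stream is 16·δ + 61·δ². Indifference gives 16δ + 61δ² = 32.46.
Rearranged: 61δ² + 16δ − 32.46 = 0.
δ = (−16 + √(16² + 4·61·32.46)) / (2·61) = (−16 + √8176.24) / 122 ≈ 0.610.

δ ≈ 0.610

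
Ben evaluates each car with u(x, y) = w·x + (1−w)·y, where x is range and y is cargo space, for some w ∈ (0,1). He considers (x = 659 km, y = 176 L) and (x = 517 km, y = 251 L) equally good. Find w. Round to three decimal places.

w = 0.346

Indifference: w·659 + (1−w)·176 = w·517 + (1−w)·251.
Rearranging, 142·w − 75·(1−w) = 0.
Hence w = 75/(142+75) = 75/217 = 0.346.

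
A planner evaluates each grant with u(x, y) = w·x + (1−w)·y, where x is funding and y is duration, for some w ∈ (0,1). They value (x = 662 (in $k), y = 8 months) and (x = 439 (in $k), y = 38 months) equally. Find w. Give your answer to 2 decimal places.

Indifference: w·662 + (1−w)·8 = w·439 + (1−w)·38.
Rearranging, 223·w − 30·(1−w) = 0.
The marginal rate of substitution is 30/223, so w = 30/(223+30) = 0.12.

w = 0.12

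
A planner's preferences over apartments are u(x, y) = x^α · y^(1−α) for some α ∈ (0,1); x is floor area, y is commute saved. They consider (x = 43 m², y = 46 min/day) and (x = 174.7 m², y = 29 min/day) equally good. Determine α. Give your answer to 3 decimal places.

The Cobb–Douglas utilities coincide, so 43^α·46^(1−α) = 174.7^α·29^(1−α).
Rearrange to (43/174.7)^α = (29/46)^(1−α) and take logs: α·-1.401870 = (1−α)·-0.461346.
So α/(1−α) = (-0.461346)/(-1.401870) = 0.329093, and α = 0.329093/1.329093 ≈ 0.248.

α ≈ 0.248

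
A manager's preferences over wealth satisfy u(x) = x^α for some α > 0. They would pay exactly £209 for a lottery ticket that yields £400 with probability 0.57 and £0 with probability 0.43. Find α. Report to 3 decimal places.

α ≈ 0.866

EU(lottery) = 0.57·400^α + 0.43·0 = 0.57·400^α.
Indifference: 209^α = 0.57·400^α, so (209/400)^α = 0.57.
Taking logs: α·ln(209/400) = ln(0.57), so α = -0.562119 / -0.649130 ≈ 0.866.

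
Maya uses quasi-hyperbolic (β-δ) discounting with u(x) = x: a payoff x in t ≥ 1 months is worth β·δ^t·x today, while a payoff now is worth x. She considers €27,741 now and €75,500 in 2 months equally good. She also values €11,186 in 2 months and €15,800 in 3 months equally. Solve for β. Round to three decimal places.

β ≈ 0.733

The second indifference involves only future payoffs, so β cancels: β·δ^2·11186 = β·δ^3·15800, giving δ = 11186/15800 = 0.70797.
Now use the now-vs-future pair: 27741 = β·δ^2·75500 gives β = 27741/(0.50123·75500) ≈ 0.733.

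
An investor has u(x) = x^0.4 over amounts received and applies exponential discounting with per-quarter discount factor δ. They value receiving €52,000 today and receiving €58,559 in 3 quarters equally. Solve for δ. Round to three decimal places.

Indifference means u(52000) = δ^3 · u(58559), so δ^3 = u(52000)/u(58559).
Since u(x) = x^0.4, δ^3 = (52000/58559)^0.4 = 0.88799^0.4 = 0.95359.
Hence δ = (0.95359)^(1/3) = 0.98429.

δ ≈ 0.984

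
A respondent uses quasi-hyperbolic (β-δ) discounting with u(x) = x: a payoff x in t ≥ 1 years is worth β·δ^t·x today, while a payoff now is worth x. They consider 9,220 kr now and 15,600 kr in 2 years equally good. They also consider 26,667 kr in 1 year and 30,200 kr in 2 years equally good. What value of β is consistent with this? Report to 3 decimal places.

β ≈ 0.758

The second indifference involves only future payoffs, so β cancels: β·δ^1·26667 = β·δ^2·30200, giving δ = 26667/30200 = 0.88301.
The first indifference: 9220 = β·δ^2·15600, so β = 9220/(δ^2·15600) = 9220/(0.77971·15600) ≈ 0.758.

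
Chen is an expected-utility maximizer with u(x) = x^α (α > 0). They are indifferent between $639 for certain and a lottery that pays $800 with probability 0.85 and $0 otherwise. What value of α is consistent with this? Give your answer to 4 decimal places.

Since u(0) = 0, the lottery's EU is 0.85·800^α.
Indifference: 639^α = 0.85·800^α, so (639/800)^α = 0.85.
Taking logs: α·ln(639/800) = ln(0.85), so α = -0.1625189 / -0.2247073 ≈ 0.7232.

α ≈ 0.7232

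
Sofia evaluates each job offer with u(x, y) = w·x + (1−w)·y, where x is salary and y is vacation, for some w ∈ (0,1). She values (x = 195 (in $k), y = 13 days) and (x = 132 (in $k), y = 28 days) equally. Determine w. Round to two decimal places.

w = 0.19

Indifference: w·195 + (1−w)·13 = w·132 + (1−w)·28.
Collecting terms: w·63 = (1−w)·15.
Hence w = 15/(63+15) = 15/78 = 0.19.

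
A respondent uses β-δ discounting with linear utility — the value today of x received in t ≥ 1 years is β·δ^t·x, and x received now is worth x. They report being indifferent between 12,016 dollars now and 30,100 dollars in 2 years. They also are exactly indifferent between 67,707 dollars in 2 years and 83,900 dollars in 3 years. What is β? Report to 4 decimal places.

β ≈ 0.6130

The second indifference involves only future payoffs, so β cancels: β·δ^2·67707 = β·δ^3·83900, giving δ = 67707/83900 = 0.80700.
Substituting δ into 12016 = β·δ^2·30100: β = 12016/(19602.421) ≈ 0.6130.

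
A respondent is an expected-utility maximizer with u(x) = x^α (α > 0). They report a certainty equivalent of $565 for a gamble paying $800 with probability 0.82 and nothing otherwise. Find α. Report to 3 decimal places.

Since u(0) = 0, the lottery's EU is 0.82·800^α.
Equating: 565^α = 0.82·800^α, i.e. 0.7063^α = 0.82.
Take logs: α = ln 0.82 / ln(565/800) ≈ 0.57061.

α ≈ 0.571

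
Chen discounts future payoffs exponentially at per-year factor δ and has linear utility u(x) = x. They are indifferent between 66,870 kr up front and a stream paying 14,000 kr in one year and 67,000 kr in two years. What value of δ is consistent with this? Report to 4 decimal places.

δ ≈ 0.9000

The stream is worth 14000δ + 67000δ² today, so 14000δ + 67000δ² = 66870.
So 67000δ² + 14000δ − 66870 = 0.
By the quadratic formula (taking the positive root), δ = (−14000 + √18117160000.00) / 134000 ≈ 0.9000.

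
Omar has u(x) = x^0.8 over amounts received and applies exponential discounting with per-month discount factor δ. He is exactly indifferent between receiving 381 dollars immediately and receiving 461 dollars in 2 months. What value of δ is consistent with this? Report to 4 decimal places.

Equating discounted utilities: u(381) = δ^2·u(461) ⇒ δ^2 = u(381)/u(461).
Since u(x) = x^0.8, δ^2 = (381/461)^0.8 = 0.82646^0.8 = 0.85858.
Taking the square root: δ = 0.85858^(1/2) ≈ 0.9266.

δ ≈ 0.9266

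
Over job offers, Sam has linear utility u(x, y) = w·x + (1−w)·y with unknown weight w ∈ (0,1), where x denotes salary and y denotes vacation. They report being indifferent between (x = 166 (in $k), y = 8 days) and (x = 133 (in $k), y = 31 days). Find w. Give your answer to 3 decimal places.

Equating utilities: w·166 + (1−w)·8 = w·133 + (1−w)·31.
w·(166−133) = (1−w)·(31−8), i.e. w·33 = (1−w)·23.
So w/(1−w) = 23/33 = 0.6970, giving w = 23/(33+23) = 0.411.

w = 0.411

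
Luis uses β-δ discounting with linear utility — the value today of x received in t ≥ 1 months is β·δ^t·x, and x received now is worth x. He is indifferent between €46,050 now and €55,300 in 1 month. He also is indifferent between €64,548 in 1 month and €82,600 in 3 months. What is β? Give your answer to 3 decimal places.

β ≈ 0.942

From the later pair, β·δ^1·64548 = β·δ^3·82600; dividing through, δ^2 = 64548/82600 = 0.78145, so δ = 0.88400.
Substituting δ into 46050 = β·δ·55300: β = 46050/(48885.099) ≈ 0.942.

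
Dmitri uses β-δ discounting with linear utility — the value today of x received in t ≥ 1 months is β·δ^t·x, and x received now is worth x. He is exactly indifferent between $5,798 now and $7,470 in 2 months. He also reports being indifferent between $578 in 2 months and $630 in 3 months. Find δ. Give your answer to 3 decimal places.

The second indifference involves only future payoffs, so β cancels: β·δ^2·578 = β·δ^3·630, giving δ = 578/630 = 0.91746.

δ ≈ 0.917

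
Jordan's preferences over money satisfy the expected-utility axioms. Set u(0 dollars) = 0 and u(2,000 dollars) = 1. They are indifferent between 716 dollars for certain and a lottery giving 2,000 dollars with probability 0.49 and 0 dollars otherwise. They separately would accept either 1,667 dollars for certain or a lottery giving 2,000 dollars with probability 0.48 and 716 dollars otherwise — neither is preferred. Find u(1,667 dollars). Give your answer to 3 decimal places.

First, u(716 dollars) = 0.49·u(2,000 dollars) + 0.51·u(0 dollars) = 0.49.
Chaining: u(1,667 dollars) = 0.48·1.00 + 0.52·0.49 = 0.7348.

0.735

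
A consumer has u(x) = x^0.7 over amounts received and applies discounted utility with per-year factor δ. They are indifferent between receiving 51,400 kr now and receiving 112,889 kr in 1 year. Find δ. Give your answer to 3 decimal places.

δ ≈ 0.577

Indifference means u(51400) = δ · u(112889), so δ = u(51400)/u(112889).
Since u(x) = x^0.7, δ = (51400/112889)^0.7 = 0.45531^0.7 = 0.57652.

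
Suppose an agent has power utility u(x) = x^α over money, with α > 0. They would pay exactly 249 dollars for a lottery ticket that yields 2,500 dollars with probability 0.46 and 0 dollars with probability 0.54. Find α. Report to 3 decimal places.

α ≈ 0.337

EU(lottery) = 0.46·2500^α + 0.54·0 = 0.46·2500^α.
Setting u(249) equal to that: 249^α = 0.46·2500^α ⇒ (249/2500)^α = 0.46.
Take logs: α = ln 0.46 / ln(249/2500) ≈ 0.33666.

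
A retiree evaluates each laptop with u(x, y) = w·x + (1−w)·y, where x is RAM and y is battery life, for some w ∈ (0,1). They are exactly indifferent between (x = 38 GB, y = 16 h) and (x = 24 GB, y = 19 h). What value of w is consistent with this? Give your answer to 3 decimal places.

Equating utilities: w·38 + (1−w)·16 = w·24 + (1−w)·19.
Rearranging, 14·w − 3·(1−w) = 0.
Hence w = 3/(14+3) = 3/17 = 0.176.

w = 0.176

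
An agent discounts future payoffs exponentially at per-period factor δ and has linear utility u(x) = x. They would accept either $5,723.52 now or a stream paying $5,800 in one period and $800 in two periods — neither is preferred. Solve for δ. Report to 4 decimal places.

δ ≈ 0.8800

Present value of the stream is 5800·δ + 800·δ². Indifference gives 5800δ + 800δ² = 5723.52.
So 800δ² + 5800δ − 5723.52 = 0.
The positive root is δ = [−5800 + √(5800² + 4·800·5723.52)] / (2·800) = (−5800 + 7208.000)/1600 ≈ 0.8800.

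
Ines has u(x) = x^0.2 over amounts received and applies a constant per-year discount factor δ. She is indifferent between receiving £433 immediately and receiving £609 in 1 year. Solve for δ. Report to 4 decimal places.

δ ≈ 0.9341

Indifference means u(433) = δ · u(609), so δ = u(433)/u(609).
With u(x) = x^0.2: δ = 433^0.2/609^0.2 = (433/609)^0.2 = 0.93406.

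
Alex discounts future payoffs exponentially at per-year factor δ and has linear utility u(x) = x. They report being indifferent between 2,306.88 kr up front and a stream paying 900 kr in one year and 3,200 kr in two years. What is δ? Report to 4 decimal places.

Equating present values: 2306.88 = 900δ + 3200δ².
So 3200δ² + 900δ − 2306.88 = 0.
By the quadratic formula (taking the positive root), δ = (−900 + √30338064.00) / 6400 ≈ 0.7200.

δ ≈ 0.7200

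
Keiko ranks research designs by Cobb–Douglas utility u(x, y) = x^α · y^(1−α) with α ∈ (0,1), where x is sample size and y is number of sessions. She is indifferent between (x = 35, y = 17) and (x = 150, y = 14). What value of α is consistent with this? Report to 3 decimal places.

α ≈ 0.118

Set the two utilities equal: 35^α·17^(1−α) = 150^α·14^(1−α).
Taking logs: α·ln 35 + (1−α)·ln 17 = α·ln 150 + (1−α)·ln 14, i.e. α·-1.455287 = (1−α)·-0.194156.
Thus α·(-1.649443) = -0.194156, so α = -0.194156/-1.649443 ≈ 0.118.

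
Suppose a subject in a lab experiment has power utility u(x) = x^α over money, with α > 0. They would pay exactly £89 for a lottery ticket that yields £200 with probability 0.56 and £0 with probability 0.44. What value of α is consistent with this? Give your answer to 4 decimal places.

Since u(0) = 0, the lottery's EU is 0.56·200^α.
Equating: 89^α = 0.56·200^α, i.e. 0.4450^α = 0.56.
α = ln(0.56) / ln(89/200) = -0.5798185/-0.8096810 ≈ 0.7161.

α ≈ 0.7161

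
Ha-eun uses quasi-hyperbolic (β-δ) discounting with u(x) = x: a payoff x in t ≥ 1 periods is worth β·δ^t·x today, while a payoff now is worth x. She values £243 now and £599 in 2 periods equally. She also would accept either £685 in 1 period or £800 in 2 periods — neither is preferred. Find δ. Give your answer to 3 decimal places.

From the later pair, β·δ^1·685 = β·δ^2·800; dividing through, δ = 685/800 = 0.85625.

δ ≈ 0.856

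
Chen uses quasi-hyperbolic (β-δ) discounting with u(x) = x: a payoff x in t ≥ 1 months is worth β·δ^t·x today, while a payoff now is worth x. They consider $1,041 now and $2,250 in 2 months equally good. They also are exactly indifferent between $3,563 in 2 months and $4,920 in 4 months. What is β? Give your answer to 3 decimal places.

β ≈ 0.639

The second indifference involves only future payoffs, so β cancels: β·δ^2·3563 = β·δ^4·4920, giving δ^2 = 3563/4920 = 0.72419, so δ = 0.85099.
Now use the now-vs-future pair: 1041 = β·δ^2·2250 gives β = 1041/(0.72419·2250) ≈ 0.639.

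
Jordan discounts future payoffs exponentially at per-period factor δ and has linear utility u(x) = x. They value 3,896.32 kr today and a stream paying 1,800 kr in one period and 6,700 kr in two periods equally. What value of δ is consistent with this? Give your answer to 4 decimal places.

The stream is worth 1800δ + 6700δ² today, so 1800δ + 6700δ² = 3896.32.
So 6700δ² + 1800δ − 3896.32 = 0.
The positive root is δ = [−1800 + √(1800² + 4·6700·3896.32)] / (2·6700) = (−1800 + 10376.000)/13400 ≈ 0.6400.

δ ≈ 0.6400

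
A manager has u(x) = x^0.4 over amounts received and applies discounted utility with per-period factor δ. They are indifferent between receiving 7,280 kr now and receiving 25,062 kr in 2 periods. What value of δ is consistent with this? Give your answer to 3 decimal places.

δ ≈ 0.781

Indifference means u(7280) = δ^2 · u(25062), so δ^2 = u(7280)/u(25062).
Since u(x) = x^0.4, δ^2 = (7280/25062)^0.4 = 0.29048^0.4 = 0.60988.
Taking the square root: δ = 0.60988^(1/2) ≈ 0.781.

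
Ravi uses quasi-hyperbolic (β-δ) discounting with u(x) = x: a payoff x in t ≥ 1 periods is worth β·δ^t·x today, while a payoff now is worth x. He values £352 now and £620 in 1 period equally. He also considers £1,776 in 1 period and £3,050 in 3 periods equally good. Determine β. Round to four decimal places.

β ≈ 0.7440

Both payoffs in the second observation are in the future, so β drops out: δ^1·1776 = δ^3·3050 ⇒ δ^2 = 1776/3050 = 0.58230, so δ = 0.76308.
Now use the now-vs-future pair: 352 = β·δ·620 gives β = 352/(0.76308·620) ≈ 0.7440.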